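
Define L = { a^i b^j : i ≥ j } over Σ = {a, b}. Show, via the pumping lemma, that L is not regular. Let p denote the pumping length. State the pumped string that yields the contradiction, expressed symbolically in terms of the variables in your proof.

a^{p-k} b^p

Suppose for contradiction that L is regular, and let p be the pumping length.
Choose w = a^p b^p ∈ L, with |w| = 2p ≥ p.
Write w = xyz as guaranteed by the lemma, with |xy| ≤ p and |y| ≥ 1.
The first p characters of w are a's, so xy (and hence y) consists only of a's. Write y = a^k, 1 ≤ k ≤ p.
Consider xy^0z = xz = a^{p-k} b^p. Since k ≥ 1, the a-count p-k is less than p, so i ≥ j fails; thus xz ∉ L.
This contradicts the pumping lemma, so L is not regular.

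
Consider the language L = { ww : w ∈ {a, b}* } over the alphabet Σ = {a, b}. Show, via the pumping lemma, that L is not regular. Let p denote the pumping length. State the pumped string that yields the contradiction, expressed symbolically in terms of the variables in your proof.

Assume L is regular. Let p be the pumping length given by the pumping lemma.
Take w = a^p b^p a^p b^p = uu where u = a^pb^p; then w ∈ L and |w| = 4p ≥ p.
Write w = xyz as guaranteed by the lemma, with |xy| ≤ p and y is nonempty.
The first p characters of w are a's, so xy (and hence y) consists only of a's. Write y = a^k, 1 ≤ k ≤ p.
Pump with i = 2: xy^2z = a^{p+k} b^p a^p b^p, of length 4p+k. Suppose this equals vv. The string starts with a and ends with b, so v does too; thus the boundary between the two copies of v is a b→a transition. There is exactly one such transition, at position 2p+k, so |v| = 2p+k and |vv| = 4p+2k ≠ 4p+k since k ≥ 1. So xy^2z ∉ L.
Contradiction. Therefore L is not regular.

a^{p+k} b^p a^p b^p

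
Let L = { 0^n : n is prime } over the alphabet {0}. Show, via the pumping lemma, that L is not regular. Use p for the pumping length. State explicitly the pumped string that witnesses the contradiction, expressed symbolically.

0^{q(1+k)}

Assume L is regular. Let p be the pumping length given by the pumping lemma.
Let q be a prime with q ≥ p+2 (infinitely many primes exist), and take w = 0^q ∈ L with |w| = q ≥ p.
The pumping lemma gives a decomposition w = xyz where |xy| ≤ p and |y| ≥ 1.
Then y = 0^k for some k with 1 ≤ k ≤ p.
Since 1 ≤ k ≤ p, |xz| = q-k. Pump with i = q+1: |xy^{q+1}z| = (q-k)+(q+1)k = q+qk = q(1+k), which is composite (both factors ≥ 2). So xy^{q+1}z = 0^{q(1+k)} ∉ L.
This is a contradiction; hence L is not regular.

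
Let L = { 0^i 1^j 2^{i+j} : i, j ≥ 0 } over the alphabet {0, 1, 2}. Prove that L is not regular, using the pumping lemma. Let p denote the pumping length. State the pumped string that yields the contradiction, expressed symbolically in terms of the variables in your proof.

0^{p+k} 1^p 2^{2p}

Suppose for contradiction that L is regular, and let p be the pumping length.
Take w = 0^p 1^p 2^{2p} ∈ L (with i=j=p, i+j=2p), |w| = 4p ≥ p.
Write w = xyz as guaranteed by the lemma, with |xy| ≤ p and |y| > 0.
Because |xy| ≤ p and w begins with p copies of 0, we have y = 0^k with 1 ≤ k ≤ p.
Consider xy^2z = 0^{p+k} 1^p 2^{2p}. Now the 0- and 1-counts sum to 2p+k, but the 2-count is 2p ≠ 2p+k. So xy^2z ∉ L.
This is a contradiction; hence L is not regular.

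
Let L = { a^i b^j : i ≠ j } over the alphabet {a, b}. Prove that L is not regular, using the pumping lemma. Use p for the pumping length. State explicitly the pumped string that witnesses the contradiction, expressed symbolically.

Assume L is regular. Let p be the pumping length given by the pumping lemma.
Choose w = a^p b^{p+p!}. Since p ≠ p+p!, w ∈ L; and |w| ≥ p.
Write w = xyz as guaranteed by the lemma, with |xy| ≤ p and |y| ≥ 1.
Since the first p symbols of w are all a's and |xy| ≤ p, y lies entirely in the leading a-block: y = a^k for some k with 1 ≤ k ≤ p.
Since 1 ≤ k ≤ p, k divides p!; set t = 1 + p!/k. Then xy^t z has p + (p!/k)·k = p + p! copies of a. Now the a-count equals the b-count, so i ≠ j fails. So xy^t z = a^{p+p!} b^{p+p!} ∉ L.
Contradiction. Therefore L is not regular.

a^{p+p!} b^{p+p!}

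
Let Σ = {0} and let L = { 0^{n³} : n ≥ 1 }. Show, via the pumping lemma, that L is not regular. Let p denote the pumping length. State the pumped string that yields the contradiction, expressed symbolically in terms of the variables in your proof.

Assume L is regular; let p be its pumping constant.
Take w = 0^{p³} ∈ L with |w| = p³ ≥ p.
The pumping lemma gives a decomposition w = xyz where |xy| ≤ p and y is nonempty.
Then y = 0^k for some k with 1 ≤ k ≤ p.
Pump with i = 2: xy^2z = 0^{p³+k}. Since 1 ≤ k ≤ p, p³ < p³+k ≤ p³+p < p³+3p²+3p+1 = (p+1)³, so p³+k is not a perfect cube. So xy^2z ∉ L.
Contradiction. Therefore L is not regular.

0^{p³+k}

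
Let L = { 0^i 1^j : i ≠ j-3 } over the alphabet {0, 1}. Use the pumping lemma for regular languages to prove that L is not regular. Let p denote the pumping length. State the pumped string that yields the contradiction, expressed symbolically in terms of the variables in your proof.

0^{p+p!} 1^{p+p!+3}

Assume L is regular; let p be its pumping constant.
Choose w = 0^p 1^{p+p!+3}. Since p ≠ (p+p!+3)-3 = p+p!, w ∈ L; and |w| ≥ p.
By the pumping lemma, w = xyz with |xy| ≤ p and |y| ≥ 1.
Because |xy| ≤ p and w begins with p copies of 0, we have y = 0^k with 1 ≤ k ≤ p.
Since 1 ≤ k ≤ p, k divides p!; set t = 1 + p!/k. Then xy^t z has p + (p!/k)·k = p + p! copies of 0. Now the 0-count is p+p! and (1-count)-3 = (p+p!+3)-3 = p+p!, so i ≠ j-3 fails. So xy^t z = 0^{p+p!} 1^{p+p!+3} ∉ L.
This is a contradiction; hence L is not regular.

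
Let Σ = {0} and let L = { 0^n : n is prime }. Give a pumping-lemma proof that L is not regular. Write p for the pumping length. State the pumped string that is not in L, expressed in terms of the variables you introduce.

0^{q(1+k)}

Assume L is regular. Let p be the pumping length given by the pumping lemma.
Let q be a prime with q ≥ p+2 (infinitely many primes exist), and take w = 0^q ∈ L with |w| = q ≥ p.
By the pumping lemma, w = xyz with |xy| ≤ p and y is nonempty.
Then y = 0^k for some k with 1 ≤ k ≤ p.
Since 1 ≤ k ≤ p, |xz| = q-k. Pump with i = q+1: |xy^{q+1}z| = (q-k)+(q+1)k = q+qk = q(1+k), which is composite (both factors ≥ 2). So xy^{q+1}z = 0^{q(1+k)} ∉ L.
Contradiction. Therefore L is not regular.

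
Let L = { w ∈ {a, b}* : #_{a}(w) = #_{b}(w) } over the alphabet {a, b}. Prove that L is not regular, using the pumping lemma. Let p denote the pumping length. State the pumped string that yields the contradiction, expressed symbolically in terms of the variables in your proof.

Assume L is regular. Let p be the pumping length given by the pumping lemma.
Choose w = a^p b^p ∈ L with |w| = 2p ≥ p.
Write w = xyz as guaranteed by the lemma, with |xy| ≤ p and |y| > 0.
The first p characters of w are a's, so xy (and hence y) consists only of a's. Write y = a^k, 1 ≤ k ≤ p.
Pump with i = 2: xy^2z = a^{p+k} b^p has p+k occurrences of a but only p of b. Since k ≥ 1 the counts differ, so xy^2z ∉ L.
This contradicts the pumping lemma, so L is not regular.

a^{p+k} b^p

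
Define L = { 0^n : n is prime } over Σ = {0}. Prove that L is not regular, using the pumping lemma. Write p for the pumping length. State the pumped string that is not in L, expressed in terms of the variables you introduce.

Assume L is regular. Let p be the pumping length given by the pumping lemma.
Let q be a prime with q ≥ p+2 (infinitely many primes exist), and take w = 0^q ∈ L with |w| = q ≥ p.
Write w = xyz as guaranteed by the lemma, with |xy| ≤ p and |y| ≥ 1.
Then y = 0^k for some k with 1 ≤ k ≤ p.
Since 1 ≤ k ≤ p, |xz| = q-k. Pump with i = q+1: |xy^{q+1}z| = (q-k)+(q+1)k = q+qk = q(1+k), which is composite (both factors ≥ 2). So xy^{q+1}z = 0^{q(1+k)} ∉ L.
This contradicts the pumping lemma, so L is not regular.

0^{q(1+k)}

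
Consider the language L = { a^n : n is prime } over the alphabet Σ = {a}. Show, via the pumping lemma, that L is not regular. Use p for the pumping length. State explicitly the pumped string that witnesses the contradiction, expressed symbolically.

a^{q(1+k)}

Assume L is regular; let p be its pumping constant.
Let q be a prime with q ≥ p+2 (infinitely many primes exist), and take w = a^q ∈ L with |w| = q ≥ p.
The pumping lemma gives a decomposition w = xyz where |xy| ≤ p and |y| > 0.
Then y = a^k for some k with 1 ≤ k ≤ p.
Since 1 ≤ k ≤ p, |xz| = q-k. Pump with i = q+1: |xy^{q+1}z| = (q-k)+(q+1)k = q+qk = q(1+k), which is composite (both factors ≥ 2). So xy^{q+1}z = a^{q(1+k)} ∉ L.
This contradicts the pumping lemma, so L is not regular.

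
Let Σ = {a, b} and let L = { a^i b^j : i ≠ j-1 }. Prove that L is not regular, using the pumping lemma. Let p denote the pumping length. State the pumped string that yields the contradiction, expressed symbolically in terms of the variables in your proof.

Assume L is regular; let p be its pumping constant.
Choose w = a^p b^{p+p!+1}. Since p ≠ (p+p!+1)-1 = p+p!, w ∈ L; and |w| ≥ p.
By the pumping lemma, w = xyz with |xy| ≤ p and y is nonempty.
The first p characters of w are a's, so xy (and hence y) consists only of a's. Write y = a^k, 1 ≤ k ≤ p.
Since 1 ≤ k ≤ p, k divides p!; set t = 1 + p!/k. Then xy^t z has p + (p!/k)·k = p + p! copies of a. Now the a-count is p+p! and (b-count)-1 = (p+p!+1)-1 = p+p!, so i ≠ j-1 fails. So xy^t z = a^{p+p!} b^{p+p!+1} ∉ L.
Contradiction. Therefore L is not regular.

a^{p+p!} b^{p+p!+1}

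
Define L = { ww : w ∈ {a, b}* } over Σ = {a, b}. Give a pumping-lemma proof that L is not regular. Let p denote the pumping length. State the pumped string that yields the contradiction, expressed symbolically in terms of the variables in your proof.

a^{p+k} b^p a^p b^p

Assume L is regular. Let p be the pumping length given by the pumping lemma.
Take w = a^p b^p a^p b^p = uu where u = a^pb^p; then w ∈ L and |w| = 4p ≥ p.
The pumping lemma gives a decomposition w = xyz where |xy| ≤ p and |y| ≥ 1.
Since the first p symbols of w are all a's and |xy| ≤ p, y lies entirely in the leading a-block: y = a^k for some k with 1 ≤ k ≤ p.
Pump with i = 2: xy^2z = a^{p+k} b^p a^p b^p, of length 4p+k. Suppose this equals vv. The string starts with a and ends with b, so v does too; thus the boundary between the two copies of v is a b→a transition. There is exactly one such transition, at position 2p+k, so |v| = 2p+k and |vv| = 4p+2k ≠ 4p+k since k ≥ 1. So xy^2z ∉ L.
This is a contradiction; hence L is not regular.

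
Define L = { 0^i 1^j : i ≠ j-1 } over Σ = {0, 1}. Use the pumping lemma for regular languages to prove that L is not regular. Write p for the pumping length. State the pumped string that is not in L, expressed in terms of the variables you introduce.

0^{p+p!} 1^{p+p!+1}

Assume L is regular; let p be its pumping constant.
Choose w = 0^p 1^{p+p!+1}. Since p ≠ (p+p!+1)-1 = p+p!, w ∈ L; and |w| ≥ p.
Write w = xyz as guaranteed by the lemma, with |xy| ≤ p and |y| ≥ 1.
Since the first p symbols of w are all 0's and |xy| ≤ p, y lies entirely in the leading 0-block: y = 0^k for some k with 1 ≤ k ≤ p.
Since 1 ≤ k ≤ p, k divides p!; set t = 1 + p!/k. Then xy^t z has p + (p!/k)·k = p + p! copies of 0. Now the 0-count is p+p! and (1-count)-1 = (p+p!+1)-1 = p+p!, so i ≠ j-1 fails. So xy^t z = 0^{p+p!} 1^{p+p!+1} ∉ L.
This contradicts the pumping lemma, so L is not regular.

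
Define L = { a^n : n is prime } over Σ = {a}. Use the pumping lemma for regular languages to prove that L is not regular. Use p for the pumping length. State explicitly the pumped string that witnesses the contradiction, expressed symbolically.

Suppose for contradiction that L is regular, and let p be the pumping length.
Let q be a prime with q ≥ p+2 (infinitely many primes exist), and take w = a^q ∈ L with |w| = q ≥ p.
The pumping lemma gives a decomposition w = xyz where |xy| ≤ p and y is nonempty.
Then y = a^k for some k with 1 ≤ k ≤ p.
Since 1 ≤ k ≤ p, |xz| = q-k. Pump with i = q+1: |xy^{q+1}z| = (q-k)+(q+1)k = q+qk = q(1+k), which is composite (both factors ≥ 2). So xy^{q+1}z = a^{q(1+k)} ∉ L.
This contradicts the pumping lemma, so L is not regular.

a^{q(1+k)}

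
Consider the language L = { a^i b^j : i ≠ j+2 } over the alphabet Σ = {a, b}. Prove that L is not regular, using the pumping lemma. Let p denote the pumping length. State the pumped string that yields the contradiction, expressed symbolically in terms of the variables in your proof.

a^{p+p!} b^{p+p!-2}

Toward a contradiction, assume L is regular with pumping length p.
Choose w = a^p b^{p+p!-2}. Since p ≠ (p+p!-2)+2 = p+p!, w ∈ L; and |w| ≥ p.
The pumping lemma gives a decomposition w = xyz where |xy| ≤ p and y is nonempty.
The first p characters of w are a's, so xy (and hence y) consists only of a's. Write y = a^k, 1 ≤ k ≤ p.
Since 1 ≤ k ≤ p, k divides p!; set t = 1 + p!/k. Then xy^t z has p + (p!/k)·k = p + p! copies of a. Now the a-count is p+p! and (b-count)+2 = (p+p!-2)+2 = p+p!, so i ≠ j+2 fails. So xy^t z = a^{p+p!} b^{p+p!-2} ∉ L.
This is a contradiction; hence L is not regular.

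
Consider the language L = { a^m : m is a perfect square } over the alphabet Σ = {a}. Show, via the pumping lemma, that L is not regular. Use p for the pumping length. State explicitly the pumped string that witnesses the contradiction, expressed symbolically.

Suppose for contradiction that L is regular, and let p be the pumping length.
Take w = a^{p²} ∈ L with |w| = p² ≥ p.
The pumping lemma gives a decomposition w = xyz where |xy| ≤ p and |y| > 0.
Then y = a^k for some k with 1 ≤ k ≤ p.
Pump with i = 2: xy^2z = a^{p²+k}. Since 1 ≤ k ≤ p, p² < p²+k ≤ p²+p < (p+1)², so p²+k lies strictly between consecutive squares and is not a perfect square. So xy^2z ∉ L.
Contradiction. Therefore L is not regular.

a^{p²+k}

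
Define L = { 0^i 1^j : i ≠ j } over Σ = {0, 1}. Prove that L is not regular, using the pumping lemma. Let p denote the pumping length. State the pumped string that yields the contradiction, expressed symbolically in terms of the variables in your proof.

0^{p+p!} 1^{p+p!}

Suppose for contradiction that L is regular, and let p be the pumping length.
Choose w = 0^p 1^{p+p!}. Since p ≠ p+p!, w ∈ L; and |w| ≥ p.
Write w = xyz as guaranteed by the lemma, with |xy| ≤ p and |y| ≥ 1.
Since the first p symbols of w are all 0's and |xy| ≤ p, y lies entirely in the leading 0-block: y = 0^k for some k with 1 ≤ k ≤ p.
Since 1 ≤ k ≤ p, k divides p!; set t = 1 + p!/k. Then xy^t z has p + (p!/k)·k = p + p! copies of 0. Now the 0-count equals the 1-count, so i ≠ j fails. So xy^t z = 0^{p+p!} 1^{p+p!} ∉ L.
Contradiction. Therefore L is not regular.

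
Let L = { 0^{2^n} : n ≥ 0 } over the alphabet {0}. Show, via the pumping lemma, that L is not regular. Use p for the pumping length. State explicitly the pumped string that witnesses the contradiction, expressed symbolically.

Assume L is regular; let p be its pumping constant.
Take w = 0^{2^p} ∈ L with |w| = 2^p ≥ p.
Write w = xyz as guaranteed by the lemma, with |xy| ≤ p and y is nonempty.
Then y = 0^k for some k with 1 ≤ k ≤ p.
Pump with i = 2: xy^2z = 0^{2^p+k}. Since 1 ≤ k ≤ p < 2^p, we have 2^p < 2^p+k < 2^{p+1}, so 2^p+k is not a power of 2. So xy^2z ∉ L.
Contradiction. Therefore L is not regular.

0^{2^p+k}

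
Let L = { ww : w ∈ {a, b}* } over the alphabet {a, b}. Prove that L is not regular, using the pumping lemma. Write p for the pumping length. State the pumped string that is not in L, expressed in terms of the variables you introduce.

Assume L is regular. Let p be the pumping length given by the pumping lemma.
Take w = a^p b^p a^p b^p = uu where u = a^pb^p; then w ∈ L and |w| = 4p ≥ p.
The pumping lemma gives a decomposition w = xyz where |xy| ≤ p and y is nonempty.
Since the first p symbols of w are all a's and |xy| ≤ p, y lies entirely in the leading a-block: y = a^k for some k with 1 ≤ k ≤ p.
Pump with i = 2: xy^2z = a^{p+k} b^p a^p b^p, of length 4p+k. Suppose this equals vv. The string starts with a and ends with b, so v does too; thus the boundary between the two copies of v is a b→a transition. There is exactly one such transition, at position 2p+k, so |v| = 2p+k and |vv| = 4p+2k ≠ 4p+k since k ≥ 1. So xy^2z ∉ L.
Contradiction. Therefore L is not regular.

a^{p+k} b^p a^p b^p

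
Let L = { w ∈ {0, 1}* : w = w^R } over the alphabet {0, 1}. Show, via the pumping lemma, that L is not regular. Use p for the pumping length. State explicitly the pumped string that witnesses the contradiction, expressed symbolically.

Toward a contradiction, assume L is regular with pumping length p.
Take w = 0^p 1 0^p, a palindrome of length 2p+1 ≥ p.
The pumping lemma gives a decomposition w = xyz where |xy| ≤ p and |y| > 0.
Because |xy| ≤ p and w begins with p copies of 0, we have y = 0^k with 1 ≤ k ≤ p.
Pump with i = 2: xy^2z = 0^{p+k} 1 0^p. Its reverse is 0^p 1 0^{p+k}, which differs from xy^2z since k ≥ 1. So xy^2z is not a palindrome and xy^2z ∉ L.
Contradiction. Therefore L is not regular.

0^{p+k} 1 0^p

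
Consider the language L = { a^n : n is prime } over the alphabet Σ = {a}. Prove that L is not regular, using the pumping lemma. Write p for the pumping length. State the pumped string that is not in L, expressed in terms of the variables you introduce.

Assume L is regular; let p be its pumping constant.
Let q be a prime with q ≥ p+2 (infinitely many primes exist), and take w = a^q ∈ L with |w| = q ≥ p.
Write w = xyz as guaranteed by the lemma, with |xy| ≤ p and y is nonempty.
Then y = a^k for some k with 1 ≤ k ≤ p.
Since 1 ≤ k ≤ p, |xz| = q-k. Pump with i = q+1: |xy^{q+1}z| = (q-k)+(q+1)k = q+qk = q(1+k), which is composite (both factors ≥ 2). So xy^{q+1}z = a^{q(1+k)} ∉ L.
This contradicts the pumping lemma, so L is not regular.

a^{q(1+k)}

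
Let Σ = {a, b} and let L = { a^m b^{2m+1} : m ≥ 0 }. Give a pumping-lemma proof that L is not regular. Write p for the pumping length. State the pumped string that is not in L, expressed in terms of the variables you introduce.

a^{p+k} b^{2p+1}

Assume L is regular. Let p be the pumping length given by the pumping lemma.
Let w = a^p b^{2p+1} ∈ L; note |w| = 3p+1 ≥ p.
By the pumping lemma, w = xyz with |xy| ≤ p and |y| > 0.
Since the first p symbols of w are all a's and |xy| ≤ p, y lies entirely in the leading a-block: y = a^k for some k with 1 ≤ k ≤ p.
Pump with i = 2: xy^2z = a^{p+k} b^{2p+1}. For this to lie in L we would need 2p+1 = 2(p+k)+1, which forces k = 0. But k ≥ 1, so xy^2z ∉ L.
This is a contradiction; hence L is not regular.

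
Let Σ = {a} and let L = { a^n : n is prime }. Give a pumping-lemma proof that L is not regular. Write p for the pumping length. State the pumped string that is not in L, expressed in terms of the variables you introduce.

a^{q(1+k)}

Assume L is regular. Let p be the pumping length given by the pumping lemma.
Let q be a prime with q ≥ p+2 (infinitely many primes exist), and take w = a^q ∈ L with |w| = q ≥ p.
The pumping lemma gives a decomposition w = xyz where |xy| ≤ p and |y| ≥ 1.
Then y = a^k for some k with 1 ≤ k ≤ p.
Since 1 ≤ k ≤ p, |xz| = q-k. Pump with i = q+1: |xy^{q+1}z| = (q-k)+(q+1)k = q+qk = q(1+k), which is composite (both factors ≥ 2). So xy^{q+1}z = a^{q(1+k)} ∉ L.
Contradiction. Therefore L is not regular.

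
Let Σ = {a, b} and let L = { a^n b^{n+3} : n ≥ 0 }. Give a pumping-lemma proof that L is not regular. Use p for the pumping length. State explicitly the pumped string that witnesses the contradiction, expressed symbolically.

Suppose for contradiction that L is regular, and let p be the pumping length.
Take w = a^p b^{p+3}. Then w ∈ L and |w| = 2p+3 ≥ p.
Write w = xyz as guaranteed by the lemma, with |xy| ≤ p and y is nonempty.
Because |xy| ≤ p and w begins with p copies of a, we have y = a^k with 1 ≤ k ≤ p.
Pump with i = 2: xy^2z = a^{p+k} b^{p+3}. For this to lie in L we would need p+3 = (p+k)+3, which forces k = 0. But k ≥ 1, so xy^2z ∉ L.
This contradicts the pumping lemma, so L is not regular.

a^{p+k} b^{p+3}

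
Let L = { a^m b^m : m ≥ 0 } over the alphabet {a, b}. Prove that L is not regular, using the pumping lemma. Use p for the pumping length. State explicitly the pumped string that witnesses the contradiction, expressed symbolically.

Toward a contradiction, assume L is regular with pumping length p.
Take w = a^p b^p. Then w ∈ L and |w| = 2p ≥ p.
The pumping lemma gives a decomposition w = xyz where |xy| ≤ p and |y| > 0.
Since the first p symbols of w are all a's and |xy| ≤ p, y lies entirely in the leading a-block: y = a^k for some k with 1 ≤ k ≤ p.
Pump with i = 2: xy^2z = a^{p+k} b^p. For this to lie in L we would need p = p+k, which forces k = 0. But k ≥ 1, so xy^2z ∉ L.
This contradicts the pumping lemma, so L is not regular.

a^{p+k} b^p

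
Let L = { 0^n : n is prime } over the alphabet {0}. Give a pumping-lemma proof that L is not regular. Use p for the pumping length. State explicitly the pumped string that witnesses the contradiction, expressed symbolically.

Toward a contradiction, assume L is regular with pumping length p.
Let q be a prime with q ≥ p+2 (infinitely many primes exist), and take w = 0^q ∈ L with |w| = q ≥ p.
By the pumping lemma, w = xyz with |xy| ≤ p and |y| ≥ 1.
Then y = 0^k for some k with 1 ≤ k ≤ p.
Since 1 ≤ k ≤ p, |xz| = q-k. Pump with i = q+1: |xy^{q+1}z| = (q-k)+(q+1)k = q+qk = q(1+k), which is composite (both factors ≥ 2). So xy^{q+1}z = 0^{q(1+k)} ∉ L.
Contradiction. Therefore L is not regular.

0^{q(1+k)}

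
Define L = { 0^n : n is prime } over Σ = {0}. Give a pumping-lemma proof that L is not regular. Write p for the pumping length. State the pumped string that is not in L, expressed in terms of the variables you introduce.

0^{q(1+k)}

Assume L is regular; let p be its pumping constant.
Let q be a prime with q ≥ p+2 (infinitely many primes exist), and take w = 0^q ∈ L with |w| = q ≥ p.
The pumping lemma gives a decomposition w = xyz where |xy| ≤ p and |y| > 0.
Then y = 0^k for some k with 1 ≤ k ≤ p.
Since 1 ≤ k ≤ p, |xz| = q-k. Pump with i = q+1: |xy^{q+1}z| = (q-k)+(q+1)k = q+qk = q(1+k), which is composite (both factors ≥ 2). So xy^{q+1}z = 0^{q(1+k)} ∉ L.
This is a contradiction; hence L is not regular.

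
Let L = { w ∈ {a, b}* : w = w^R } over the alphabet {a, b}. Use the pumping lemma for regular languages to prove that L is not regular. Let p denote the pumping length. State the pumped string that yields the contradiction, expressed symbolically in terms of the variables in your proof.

a^{p+k} b a^p

Suppose for contradiction that L is regular, and let p be the pumping length.
Take w = a^p b a^p, a palindrome of length 2p+1 ≥ p.
By the pumping lemma, w = xyz with |xy| ≤ p and y is nonempty.
Since the first p symbols of w are all a's and |xy| ≤ p, y lies entirely in the leading a-block: y = a^k for some k with 1 ≤ k ≤ p.
Pump with i = 2: xy^2z = a^{p+k} b a^p. Its reverse is a^p b a^{p+k}, which differs from xy^2z since k ≥ 1. So xy^2z is not a palindrome and xy^2z ∉ L.
Contradiction. Therefore L is not regular.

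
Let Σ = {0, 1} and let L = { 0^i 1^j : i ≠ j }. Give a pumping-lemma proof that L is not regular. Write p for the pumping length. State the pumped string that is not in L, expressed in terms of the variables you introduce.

Suppose for contradiction that L is regular, and let p be the pumping length.
Choose w = 0^p 1^{p+p!}. Since p ≠ p+p!, w ∈ L; and |w| ≥ p.
Write w = xyz as guaranteed by the lemma, with |xy| ≤ p and |y| ≥ 1.
The first p characters of w are 0's, so xy (and hence y) consists only of 0's. Write y = 0^k, 1 ≤ k ≤ p.
Since 1 ≤ k ≤ p, k divides p!; set t = 1 + p!/k. Then xy^t z has p + (p!/k)·k = p + p! copies of 0. Now the 0-count equals the 1-count, so i ≠ j fails. So xy^t z = 0^{p+p!} 1^{p+p!} ∉ L.
This contradicts the pumping lemma, so L is not regular.

0^{p+p!} 1^{p+p!}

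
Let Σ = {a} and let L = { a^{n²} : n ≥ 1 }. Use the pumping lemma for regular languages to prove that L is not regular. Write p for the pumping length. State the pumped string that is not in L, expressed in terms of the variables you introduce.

Suppose for contradiction that L is regular, and let p be the pumping length.
Take w = a^{p²} ∈ L with |w| = p² ≥ p.
Write w = xyz as guaranteed by the lemma, with |xy| ≤ p and |y| > 0.
Then y = a^k for some k with 1 ≤ k ≤ p.
Pump with i = 2: xy^2z = a^{p²+k}. Since 1 ≤ k ≤ p, p² < p²+k ≤ p²+p < (p+1)², so p²+k lies strictly between consecutive squares and is not a perfect square. So xy^2z ∉ L.
This contradicts the pumping lemma, so L is not regular.

a^{p²+k}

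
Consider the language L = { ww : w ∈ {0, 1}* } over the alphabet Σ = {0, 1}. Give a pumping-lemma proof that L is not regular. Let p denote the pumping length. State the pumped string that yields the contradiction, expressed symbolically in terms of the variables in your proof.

Assume L is regular; let p be its pumping constant.
Take w = 0^p 1^p 0^p 1^p = uu where u = 0^p1^p; then w ∈ L and |w| = 4p ≥ p.
By the pumping lemma, w = xyz with |xy| ≤ p and |y| > 0.
Since the first p symbols of w are all 0's and |xy| ≤ p, y lies entirely in the leading 0-block: y = 0^k for some k with 1 ≤ k ≤ p.
Pump with i = 2: xy^2z = 0^{p+k} 1^p 0^p 1^p, of length 4p+k. Suppose this equals vv. The string starts with 0 and ends with 1, so v does too; thus the boundary between the two copies of v is a 1→0 transition. There is exactly one such transition, at position 2p+k, so |v| = 2p+k and |vv| = 4p+2k ≠ 4p+k since k ≥ 1. So xy^2z ∉ L.
This contradicts the pumping lemma, so L is not regular.

0^{p+k} 1^p 0^p 1^p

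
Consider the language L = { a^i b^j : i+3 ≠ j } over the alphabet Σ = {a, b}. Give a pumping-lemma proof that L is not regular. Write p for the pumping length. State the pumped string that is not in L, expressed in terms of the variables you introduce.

Suppose for contradiction that L is regular, and let p be the pumping length.
Choose w = a^p b^{p+p!+3}. Since p ≠ (p+p!+3)-3 = p+p!, w ∈ L; and |w| ≥ p.
Write w = xyz as guaranteed by the lemma, with |xy| ≤ p and y is nonempty.
Since the first p symbols of w are all a's and |xy| ≤ p, y lies entirely in the leading a-block: y = a^k for some k with 1 ≤ k ≤ p.
Since 1 ≤ k ≤ p, k divides p!; set t = 1 + p!/k. Then xy^t z has p + (p!/k)·k = p + p! copies of a. Now the a-count is p+p! and (b-count)-3 = (p+p!+3)-3 = p+p!, so i+3 ≠ j fails. So xy^t z = a^{p+p!} b^{p+p!+3} ∉ L.
This contradicts the pumping lemma, so L is not regular.

a^{p+p!} b^{p+p!+3}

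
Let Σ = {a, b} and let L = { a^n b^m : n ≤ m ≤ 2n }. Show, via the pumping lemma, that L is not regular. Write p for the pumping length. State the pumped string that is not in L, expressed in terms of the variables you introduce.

a^{p+k} b^p

Toward a contradiction, assume L is regular with pumping length p.
Take w = a^p b^p ∈ L (since p ≤ p ≤ 2p), with |w| = 2p ≥ p.
Write w = xyz as guaranteed by the lemma, with |xy| ≤ p and |y| > 0.
Since the first p symbols of w are all a's and |xy| ≤ p, y lies entirely in the leading a-block: y = a^k for some k with 1 ≤ k ≤ p.
Pump with i = 2: xy^2z = a^{p+k} b^p. Now n = p+k > p = m, so the condition n ≤ m fails. Thus xy^2z ∉ L.
Contradiction. Therefore L is not regular.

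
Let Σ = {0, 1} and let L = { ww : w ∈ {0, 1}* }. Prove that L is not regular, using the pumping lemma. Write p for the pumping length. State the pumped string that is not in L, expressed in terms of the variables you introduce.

0^{p+k} 1^p 0^p 1^p

Assume L is regular. Let p be the pumping length given by the pumping lemma.
Take w = 0^p 1^p 0^p 1^p = uu where u = 0^p1^p; then w ∈ L and |w| = 4p ≥ p.
The pumping lemma gives a decomposition w = xyz where |xy| ≤ p and |y| ≥ 1.
Since the first p symbols of w are all 0's and |xy| ≤ p, y lies entirely in the leading 0-block: y = 0^k for some k with 1 ≤ k ≤ p.
Pump with i = 2: xy^2z = 0^{p+k} 1^p 0^p 1^p, of length 4p+k. Suppose this equals vv. The string starts with 0 and ends with 1, so v does too; thus the boundary between the two copies of v is a 1→0 transition. There is exactly one such transition, at position 2p+k, so |v| = 2p+k and |vv| = 4p+2k ≠ 4p+k since k ≥ 1. So xy^2z ∉ L.
This is a contradiction; hence L is not regular.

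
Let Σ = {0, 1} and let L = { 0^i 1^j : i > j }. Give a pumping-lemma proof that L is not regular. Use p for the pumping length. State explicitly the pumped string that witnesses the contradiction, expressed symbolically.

Toward a contradiction, assume L is regular with pumping length p.
Choose w = 0^{p+1} 1^p ∈ L, with |w| = 2p+1 ≥ p.
By the pumping lemma, w = xyz with |xy| ≤ p and y is nonempty.
Because |xy| ≤ p and w begins with p copies of 0, we have y = 0^k with 1 ≤ k ≤ p.
Consider xy^0z = xz = 0^{p+1-k} 1^p. Since k ≥ 1, the 0-count p+1-k is at most p, so i > j fails; thus xz ∉ L.
This contradicts the pumping lemma, so L is not regular.

0^{p+1-k} 1^p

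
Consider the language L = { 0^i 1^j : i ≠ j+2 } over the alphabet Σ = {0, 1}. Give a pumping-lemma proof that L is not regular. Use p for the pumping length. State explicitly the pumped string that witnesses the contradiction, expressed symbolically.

0^{p+p!} 1^{p+p!-2}

Assume L is regular; let p be its pumping constant.
Choose w = 0^p 1^{p+p!-2}. Since p ≠ (p+p!-2)+2 = p+p!, w ∈ L; and |w| ≥ p.
Write w = xyz as guaranteed by the lemma, with |xy| ≤ p and |y| ≥ 1.
Since the first p symbols of w are all 0's and |xy| ≤ p, y lies entirely in the leading 0-block: y = 0^k for some k with 1 ≤ k ≤ p.
Since 1 ≤ k ≤ p, k divides p!; set t = 1 + p!/k. Then xy^t z has p + (p!/k)·k = p + p! copies of 0. Now the 0-count is p+p! and (1-count)+2 = (p+p!-2)+2 = p+p!, so i ≠ j+2 fails. So xy^t z = 0^{p+p!} 1^{p+p!-2} ∉ L.
This is a contradiction; hence L is not regular.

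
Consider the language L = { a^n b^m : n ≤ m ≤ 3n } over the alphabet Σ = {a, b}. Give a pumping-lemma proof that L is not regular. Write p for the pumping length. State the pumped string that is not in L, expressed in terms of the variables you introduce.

Toward a contradiction, assume L is regular with pumping length p.
Take w = a^p b^p ∈ L (since p ≤ p ≤ 3p), with |w| = 2p ≥ p.
The pumping lemma gives a decomposition w = xyz where |xy| ≤ p and |y| > 0.
The first p characters of w are a's, so xy (and hence y) consists only of a's. Write y = a^k, 1 ≤ k ≤ p.
Pump with i = 2: xy^2z = a^{p+k} b^p. Now n = p+k > p = m, so the condition n ≤ m fails. Thus xy^2z ∉ L.
Contradiction. Therefore L is not regular.

a^{p+k} b^p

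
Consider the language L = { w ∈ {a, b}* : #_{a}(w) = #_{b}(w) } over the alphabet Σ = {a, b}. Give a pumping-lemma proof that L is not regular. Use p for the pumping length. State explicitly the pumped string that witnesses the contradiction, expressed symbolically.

a^{p+k} b^p

Toward a contradiction, assume L is regular with pumping length p.
Choose w = a^p b^p ∈ L with |w| = 2p ≥ p.
By the pumping lemma, w = xyz with |xy| ≤ p and |y| ≥ 1.
The first p characters of w are a's, so xy (and hence y) consists only of a's. Write y = a^k, 1 ≤ k ≤ p.
Pump with i = 2: xy^2z = a^{p+k} b^p has p+k occurrences of a but only p of b. Since k ≥ 1 the counts differ, so xy^2z ∉ L.
This contradicts the pumping lemma, so L is not regular.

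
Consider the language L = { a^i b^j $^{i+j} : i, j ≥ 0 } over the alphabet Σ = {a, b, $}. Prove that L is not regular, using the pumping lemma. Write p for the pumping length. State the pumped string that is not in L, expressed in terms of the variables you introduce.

Suppose for contradiction that L is regular, and let p be the pumping length.
Take w = a^p b^p $^{2p} ∈ L (with i=j=p, i+j=2p), |w| = 4p ≥ p.
The pumping lemma gives a decomposition w = xyz where |xy| ≤ p and y is nonempty.
The first p characters of w are a's, so xy (and hence y) consists only of a's. Write y = a^k, 1 ≤ k ≤ p.
Consider xy^2z = a^{p+k} b^p $^{2p}. Now the a- and b-counts sum to 2p+k, but the $-count is 2p ≠ 2p+k. So xy^2z ∉ L.
Contradiction. Therefore L is not regular.

a^{p+k} b^p $^{2p}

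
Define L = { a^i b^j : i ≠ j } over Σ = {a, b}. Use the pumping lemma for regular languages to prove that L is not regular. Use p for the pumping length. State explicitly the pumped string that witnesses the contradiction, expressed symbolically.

Assume L is regular; let p be its pumping constant.
Choose w = a^p b^{p+p!}. Since p ≠ p+p!, w ∈ L; and |w| ≥ p.
Write w = xyz as guaranteed by the lemma, with |xy| ≤ p and |y| > 0.
Because |xy| ≤ p and w begins with p copies of a, we have y = a^k with 1 ≤ k ≤ p.
Since 1 ≤ k ≤ p, k divides p!; set t = 1 + p!/k. Then xy^t z has p + (p!/k)·k = p + p! copies of a. Now the a-count equals the b-count, so i ≠ j fails. So xy^t z = a^{p+p!} b^{p+p!} ∉ L.
This contradicts the pumping lemma, so L is not regular.

a^{p+p!} b^{p+p!}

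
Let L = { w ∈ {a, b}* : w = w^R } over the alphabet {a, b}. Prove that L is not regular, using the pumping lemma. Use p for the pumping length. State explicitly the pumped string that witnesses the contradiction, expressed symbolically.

a^{p+k} b a^p

Toward a contradiction, assume L is regular with pumping length p.
Take w = a^p b a^p, a palindrome of length 2p+1 ≥ p.
By the pumping lemma, w = xyz with |xy| ≤ p and |y| ≥ 1.
The first p characters of w are a's, so xy (and hence y) consists only of a's. Write y = a^k, 1 ≤ k ≤ p.
Pump with i = 2: xy^2z = a^{p+k} b a^p. Its reverse is a^p b a^{p+k}, which differs from xy^2z since k ≥ 1. So xy^2z is not a palindrome and xy^2z ∉ L.
Contradiction. Therefore L is not regular.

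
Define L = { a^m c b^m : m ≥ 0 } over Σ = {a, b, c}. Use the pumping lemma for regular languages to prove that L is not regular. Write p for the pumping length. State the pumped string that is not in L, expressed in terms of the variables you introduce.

a^{p+k} c b^p

Suppose for contradiction that L is regular, and let p be the pumping length.
Take w = a^p c b^p ∈ L with |w| = 2p+1 ≥ p.
By the pumping lemma, w = xyz with |xy| ≤ p and y is nonempty.
Because |xy| ≤ p and w begins with p copies of a, we have y = a^k with 1 ≤ k ≤ p.
Pump with i = 2: xy^2z = a^{p+k} c b^p, which would require p+k = p. But k ≥ 1, so xy^2z ∉ L.
This contradicts the pumping lemma, so L is not regular.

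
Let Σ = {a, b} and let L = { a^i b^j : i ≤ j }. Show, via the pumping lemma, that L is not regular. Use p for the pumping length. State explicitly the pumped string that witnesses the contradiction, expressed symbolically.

a^{p+k} b^p

Assume L is regular. Let p be the pumping length given by the pumping lemma.
Choose w = a^p b^p ∈ L, with |w| = 2p ≥ p.
The pumping lemma gives a decomposition w = xyz where |xy| ≤ p and |y| > 0.
Since the first p symbols of w are all a's and |xy| ≤ p, y lies entirely in the leading a-block: y = a^k for some k with 1 ≤ k ≤ p.
Consider xy^2z = a^{p+k} b^p. Since k ≥ 1, the a-count p+k exceeds the b-count p, so i ≤ j fails; thus xy^2z ∉ L.
This is a contradiction; hence L is not regular.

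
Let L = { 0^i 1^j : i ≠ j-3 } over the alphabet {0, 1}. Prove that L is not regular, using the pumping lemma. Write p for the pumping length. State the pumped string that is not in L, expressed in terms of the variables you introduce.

0^{p+p!} 1^{p+p!+3}

Assume L is regular. Let p be the pumping length given by the pumping lemma.
Choose w = 0^p 1^{p+p!+3}. Since p ≠ (p+p!+3)-3 = p+p!, w ∈ L; and |w| ≥ p.
By the pumping lemma, w = xyz with |xy| ≤ p and |y| > 0.
Because |xy| ≤ p and w begins with p copies of 0, we have y = 0^k with 1 ≤ k ≤ p.
Since 1 ≤ k ≤ p, k divides p!; set t = 1 + p!/k. Then xy^t z has p + (p!/k)·k = p + p! copies of 0. Now the 0-count is p+p! and (1-count)-3 = (p+p!+3)-3 = p+p!, so i ≠ j-3 fails. So xy^t z = 0^{p+p!} 1^{p+p!+3} ∉ L.
This is a contradiction; hence L is not regular.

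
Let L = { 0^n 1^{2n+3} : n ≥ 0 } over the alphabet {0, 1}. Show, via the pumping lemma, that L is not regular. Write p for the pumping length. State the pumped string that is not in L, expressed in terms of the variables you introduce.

Assume L is regular. Let p be the pumping length given by the pumping lemma.
Choose w = 0^p 1^{2p+3}, which is in L with |w| = 3p+3 ≥ p.
The pumping lemma gives a decomposition w = xyz where |xy| ≤ p and y is nonempty.
Since the first p symbols of w are all 0's and |xy| ≤ p, y lies entirely in the leading 0-block: y = 0^k for some k with 1 ≤ k ≤ p.
Pump with i = 2: xy^2z = 0^{p+k} 1^{2p+3}. For this to lie in L we would need 2p+3 = 2(p+k)+3, which forces k = 0. But k ≥ 1, so xy^2z ∉ L.
This is a contradiction; hence L is not regular.

0^{p+k} 1^{2p+3}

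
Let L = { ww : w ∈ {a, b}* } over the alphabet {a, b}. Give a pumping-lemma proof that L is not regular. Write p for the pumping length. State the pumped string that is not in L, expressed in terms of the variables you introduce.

a^{p+k} b^p a^p b^p

Assume L is regular. Let p be the pumping length given by the pumping lemma.
Take w = a^p b^p a^p b^p = uu where u = a^pb^p; then w ∈ L and |w| = 4p ≥ p.
Write w = xyz as guaranteed by the lemma, with |xy| ≤ p and |y| ≥ 1.
Because |xy| ≤ p and w begins with p copies of a, we have y = a^k with 1 ≤ k ≤ p.
Pump with i = 2: xy^2z = a^{p+k} b^p a^p b^p, of length 4p+k. Suppose this equals vv. The string starts with a and ends with b, so v does too; thus the boundary between the two copies of v is a b→a transition. There is exactly one such transition, at position 2p+k, so |v| = 2p+k and |vv| = 4p+2k ≠ 4p+k since k ≥ 1. So xy^2z ∉ L.
Contradiction. Therefore L is not regular.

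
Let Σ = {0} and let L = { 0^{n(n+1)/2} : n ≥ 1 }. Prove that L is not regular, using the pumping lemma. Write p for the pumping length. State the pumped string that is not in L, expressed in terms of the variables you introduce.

0^{p(p+1)/2+k}

Suppose for contradiction that L is regular, and let p be the pumping length.
Take w = 0^{p(p+1)/2} ∈ L with |w| = p(p+1)/2 ≥ p.
Write w = xyz as guaranteed by the lemma, with |xy| ≤ p and |y| ≥ 1.
Then y = 0^k for some k with 1 ≤ k ≤ p.
Pump with i = 2: xy^2z = 0^{p(p+1)/2+k}. Since 1 ≤ k ≤ p, p(p+1)/2 < p(p+1)/2+k ≤ p(p+1)/2+p < (p+1)(p+2)/2, so p(p+1)/2+k is strictly between consecutive triangular numbers. So xy^2z ∉ L.
This is a contradiction; hence L is not regular.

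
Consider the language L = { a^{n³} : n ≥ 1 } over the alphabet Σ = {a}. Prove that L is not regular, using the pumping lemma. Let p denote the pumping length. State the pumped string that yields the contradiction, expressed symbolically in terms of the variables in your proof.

a^{p³+k}

Assume L is regular; let p be its pumping constant.
Take w = a^{p³} ∈ L with |w| = p³ ≥ p.
By the pumping lemma, w = xyz with |xy| ≤ p and y is nonempty.
Then y = a^k for some k with 1 ≤ k ≤ p.
Pump with i = 2: xy^2z = a^{p³+k}. Since 1 ≤ k ≤ p, p³ < p³+k ≤ p³+p < p³+3p²+3p+1 = (p+1)³, so p³+k is not a perfect cube. So xy^2z ∉ L.
This contradicts the pumping lemma, so L is not regular.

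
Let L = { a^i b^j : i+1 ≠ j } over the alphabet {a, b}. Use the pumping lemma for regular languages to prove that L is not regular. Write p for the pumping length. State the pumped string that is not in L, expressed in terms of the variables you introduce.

Toward a contradiction, assume L is regular with pumping length p.
Choose w = a^p b^{p+p!+1}. Since p ≠ (p+p!+1)-1 = p+p!, w ∈ L; and |w| ≥ p.
The pumping lemma gives a decomposition w = xyz where |xy| ≤ p and |y| > 0.
Because |xy| ≤ p and w begins with p copies of a, we have y = a^k with 1 ≤ k ≤ p.
Since 1 ≤ k ≤ p, k divides p!; set t = 1 + p!/k. Then xy^t z has p + (p!/k)·k = p + p! copies of a. Now the a-count is p+p! and (b-count)-1 = (p+p!+1)-1 = p+p!, so i+1 ≠ j fails. So xy^t z = a^{p+p!} b^{p+p!+1} ∉ L.
Contradiction. Therefore L is not regular.

a^{p+p!} b^{p+p!+1}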